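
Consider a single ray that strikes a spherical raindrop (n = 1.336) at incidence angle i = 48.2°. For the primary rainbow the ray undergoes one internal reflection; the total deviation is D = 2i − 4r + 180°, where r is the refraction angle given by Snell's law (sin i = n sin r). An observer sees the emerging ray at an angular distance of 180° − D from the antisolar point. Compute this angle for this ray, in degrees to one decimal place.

39.3°

sin r = sin 48.2° / 1.336 = 0.7455/1.336 = 0.5580; r = 33.92°.
D = 2·48.2° − 4·33.92° + 180° = 96.40° − 135.67° + 180° = 140.73°.
Angle from antisolar point = 180° − D = 39.27°.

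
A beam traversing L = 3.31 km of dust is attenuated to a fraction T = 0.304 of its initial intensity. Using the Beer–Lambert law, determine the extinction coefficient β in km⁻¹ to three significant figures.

0.360 km⁻¹

Beer–Lambert: T = exp(−βL) ⇒ β = −ln(T)/L = −ln(0.304)/3.31 = 1.1907/3.31 = 0.3597 km⁻¹.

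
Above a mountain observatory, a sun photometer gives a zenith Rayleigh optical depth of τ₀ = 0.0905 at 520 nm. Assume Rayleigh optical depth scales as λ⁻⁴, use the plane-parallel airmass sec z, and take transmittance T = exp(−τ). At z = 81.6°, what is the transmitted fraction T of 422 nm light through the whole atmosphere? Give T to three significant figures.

sec 81.6° = 6.8454.
τ = 0.0905 × (520/422)⁴ × 6.8454 = 0.0905 × 2.3055 × 6.8454 = 1.4283.
T = exp(−1.4283) = 0.2397.

0.240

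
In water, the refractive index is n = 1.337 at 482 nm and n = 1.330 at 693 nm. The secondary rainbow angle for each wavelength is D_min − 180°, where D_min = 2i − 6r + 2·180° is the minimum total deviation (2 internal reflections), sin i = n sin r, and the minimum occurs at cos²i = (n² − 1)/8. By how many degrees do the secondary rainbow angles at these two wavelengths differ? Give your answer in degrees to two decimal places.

1.83°

At 482 nm (n = 1.337): cos²i = 0.09845 → i = 71.714°, r = 45.249°, D_min = 231.934°, rainbow angle = 51.934°.
At 693 nm (n = 1.330): cos²i = 0.09611 → i = 71.940°, r = 45.630°, D_min = 230.101°, rainbow angle = 50.101°.
Angular width = |51.934° − 50.101°| = 1.832°.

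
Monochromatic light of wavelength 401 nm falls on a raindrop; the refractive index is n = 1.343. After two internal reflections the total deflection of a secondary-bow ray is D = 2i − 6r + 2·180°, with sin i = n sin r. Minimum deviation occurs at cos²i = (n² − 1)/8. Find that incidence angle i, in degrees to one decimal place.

cos²i = (1.343² − 1)/8 = (1.80365 − 1)/8 = 0.10046.
cos i = 0.31695, so i = 71.522°.

71.5°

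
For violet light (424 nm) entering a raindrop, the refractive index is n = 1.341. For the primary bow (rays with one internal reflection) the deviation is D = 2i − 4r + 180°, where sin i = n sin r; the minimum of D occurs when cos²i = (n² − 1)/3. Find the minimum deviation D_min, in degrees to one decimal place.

139.1°

cos²i = (1.79828 − 1)/3 = 0.26609; i = arccos(0.51584) = 58.946°.
sin r = sin 58.946°/1.341 = 0.63884; r = 39.705°.
D_min = 2·58.946° − 4·39.705° + 180° = 139.071°.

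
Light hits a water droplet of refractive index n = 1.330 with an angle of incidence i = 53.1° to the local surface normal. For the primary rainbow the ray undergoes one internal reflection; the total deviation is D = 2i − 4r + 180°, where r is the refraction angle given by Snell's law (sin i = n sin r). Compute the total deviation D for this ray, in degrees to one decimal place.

sin r = sin 53.1° / 1.330 = 0.7997/1.330 = 0.6013; r = 36.96°.
D = 2·53.1° − 4·36.96° + 180° = 106.20° − 147.84° + 180° = 138.36°.

138.4°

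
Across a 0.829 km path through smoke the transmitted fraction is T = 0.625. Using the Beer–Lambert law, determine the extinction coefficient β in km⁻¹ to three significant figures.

Beer–Lambert: T = exp(−βL) ⇒ β = −ln(T)/L = −ln(0.625)/0.829 = 0.4700/0.829 = 0.567 km⁻¹.

0.567 km⁻¹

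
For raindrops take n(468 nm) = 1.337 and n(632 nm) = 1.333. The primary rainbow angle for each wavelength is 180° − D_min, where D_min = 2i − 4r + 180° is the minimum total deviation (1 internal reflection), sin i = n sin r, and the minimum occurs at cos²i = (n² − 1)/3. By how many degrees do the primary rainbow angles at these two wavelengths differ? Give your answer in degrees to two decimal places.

0.58°

At 468 nm (n = 1.337): cos²i = 0.26252 → i = 59.178°, r = 39.964°, D_min = 138.500°, rainbow angle = 41.500°.
At 632 nm (n = 1.333): cos²i = 0.25896 → i = 59.410°, r = 40.225°, D_min = 137.922°, rainbow angle = 42.078°.
Angular width = |41.500° − 42.078°| = 0.578°.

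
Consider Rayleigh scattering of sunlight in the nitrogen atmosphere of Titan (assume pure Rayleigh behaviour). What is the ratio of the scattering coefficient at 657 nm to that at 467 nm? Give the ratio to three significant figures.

Rayleigh scattering ∝ λ⁻⁴, so the ratio of coefficients is the inverse fourth power of the wavelength ratio.
σ(657)/σ(467) = (467/657)⁴ = (0.7108)⁴ = 0.2553.

0.255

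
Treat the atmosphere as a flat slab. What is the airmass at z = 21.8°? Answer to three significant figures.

X = sec z = 1/cos 21.8° = 1/0.9285 = 1.0770.

1.08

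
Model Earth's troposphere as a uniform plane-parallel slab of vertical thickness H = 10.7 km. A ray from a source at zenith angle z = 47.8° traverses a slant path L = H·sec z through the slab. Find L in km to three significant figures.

15.9 km

sec z = 1/cos 47.8° = 1.4887.
L = 10.7 × 1.4887 = 15.929 km.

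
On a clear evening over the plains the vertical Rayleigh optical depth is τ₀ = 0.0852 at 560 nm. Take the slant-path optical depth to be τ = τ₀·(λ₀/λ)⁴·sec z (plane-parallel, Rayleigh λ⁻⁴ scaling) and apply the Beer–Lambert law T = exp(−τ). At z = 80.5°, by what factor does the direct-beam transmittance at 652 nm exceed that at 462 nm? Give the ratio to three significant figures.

Airmass: sec 80.5° = 6.0589.
τ(652 nm) = 0.0852 × (560/652)⁴ × 6.0589 = 0.0852 × 0.5442 × 6.0589 = 0.2809.
τ(462 nm) = 0.0852 × (560/462)⁴ × 6.0589 = 0.0852 × 2.1587 × 6.0589 = 1.1143.
T(652)/T(462) = exp(τ_B − τ_A) = exp(0.8334) = 2.3011.

2.30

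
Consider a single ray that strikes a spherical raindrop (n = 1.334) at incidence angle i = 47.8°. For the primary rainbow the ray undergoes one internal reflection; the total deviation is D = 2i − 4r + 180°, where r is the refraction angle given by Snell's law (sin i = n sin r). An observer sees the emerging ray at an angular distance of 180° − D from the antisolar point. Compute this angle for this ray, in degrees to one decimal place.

39.3°

sin r = sin 47.8° / 1.334 = 0.7408/1.334 = 0.5553; r = 33.73°.
D = 2·47.8° − 4·33.73° + 180° = 95.60° − 134.93° + 180° = 140.67°.
Angle from antisolar point = 180° − D = 39.33°.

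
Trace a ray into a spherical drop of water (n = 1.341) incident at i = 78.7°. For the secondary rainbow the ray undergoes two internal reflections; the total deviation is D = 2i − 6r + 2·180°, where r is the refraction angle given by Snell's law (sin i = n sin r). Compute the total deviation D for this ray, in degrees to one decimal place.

235.4°

sin r = sin 78.7° / 1.341 = 0.9806/1.341 = 0.7313; r = 46.99°.
D = 2·78.7° − 6·46.99° + 2·180° = 157.40° − 281.95° + 360° = 235.45°.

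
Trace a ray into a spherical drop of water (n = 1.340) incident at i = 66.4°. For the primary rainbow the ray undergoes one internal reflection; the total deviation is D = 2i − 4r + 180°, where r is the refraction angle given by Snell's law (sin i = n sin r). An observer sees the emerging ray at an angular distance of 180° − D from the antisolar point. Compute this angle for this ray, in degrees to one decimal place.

sin r = sin 66.4° / 1.340 = 0.9164/1.340 = 0.6839; r = 43.15°.
D = 2·66.4° − 4·43.15° + 180° = 132.80° − 172.58° + 180° = 140.22°.
Angle from antisolar point = 180° − D = 39.78°.

39.8°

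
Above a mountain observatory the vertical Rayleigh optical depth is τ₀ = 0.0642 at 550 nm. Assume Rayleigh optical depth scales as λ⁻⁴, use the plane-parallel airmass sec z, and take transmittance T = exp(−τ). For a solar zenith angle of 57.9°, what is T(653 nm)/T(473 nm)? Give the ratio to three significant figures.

Airmass: sec 57.9° = 1.8818.
τ(653 nm) = 0.0642 × (550/653)⁴ × 1.8818 = 0.0642 × 0.5033 × 1.8818 = 0.0608.
τ(473 nm) = 0.0642 × (550/473)⁴ × 1.8818 = 0.0642 × 1.8281 × 1.8818 = 0.2209.
T(653)/T(473) = exp(τ_B − τ_A) = exp(0.1601) = 1.1736.

1.17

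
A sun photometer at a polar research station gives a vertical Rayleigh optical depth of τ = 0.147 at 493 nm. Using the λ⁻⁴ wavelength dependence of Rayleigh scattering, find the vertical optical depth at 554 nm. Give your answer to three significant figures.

τ(554 nm) = τ(493 nm) × (493/554)⁴ = 0.147 × (0.8899)⁴ = 0.147 × 0.6271 = 0.0922.

0.0922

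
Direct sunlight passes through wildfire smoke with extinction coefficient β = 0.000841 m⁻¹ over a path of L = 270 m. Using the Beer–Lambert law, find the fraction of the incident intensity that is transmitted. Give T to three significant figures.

0.797

τ = β·L = 0.000841 × 270 = 0.2271.
T = exp(−0.2271) = 0.7969.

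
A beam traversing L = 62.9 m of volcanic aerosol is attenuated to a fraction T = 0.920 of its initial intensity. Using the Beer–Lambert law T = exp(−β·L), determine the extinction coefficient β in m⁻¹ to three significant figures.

0.00133 m⁻¹

Beer–Lambert: T = exp(−βL) ⇒ β = −ln(T)/L = −ln(0.920)/62.9 = 0.0834/62.9 = 0.001326 m⁻¹.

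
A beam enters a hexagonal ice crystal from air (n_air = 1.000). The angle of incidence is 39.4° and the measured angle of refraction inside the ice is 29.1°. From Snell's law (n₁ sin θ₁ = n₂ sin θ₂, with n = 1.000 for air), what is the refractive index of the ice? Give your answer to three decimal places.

n = sin θ_i / sin θ_r = sin 39.4° / sin 29.1° = 0.6347 / 0.4863 = 1.3051.

1.305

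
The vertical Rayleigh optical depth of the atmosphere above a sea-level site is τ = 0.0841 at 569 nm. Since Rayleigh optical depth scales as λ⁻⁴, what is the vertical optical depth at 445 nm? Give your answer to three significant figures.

0.225

τ(445 nm) = τ(569 nm) × (569/445)⁴ = 0.0841 × (1.2787)⁴ = 0.0841 × 2.6731 = 0.2248.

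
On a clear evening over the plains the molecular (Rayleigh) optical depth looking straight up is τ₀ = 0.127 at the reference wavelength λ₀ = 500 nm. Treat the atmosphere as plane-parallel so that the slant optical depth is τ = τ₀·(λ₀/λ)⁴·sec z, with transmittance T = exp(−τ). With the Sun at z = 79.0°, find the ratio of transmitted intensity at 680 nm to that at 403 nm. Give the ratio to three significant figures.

3.99

Airmass: sec 79.0° = 5.2408.
τ(680 nm) = 0.127 × (500/680)⁴ × 5.2408 = 0.127 × 0.2923 × 5.2408 = 0.1946.
τ(403 nm) = 0.127 × (500/403)⁴ × 5.2408 = 0.127 × 2.3695 × 5.2408 = 1.5771.
T(680)/T(403) = exp(τ_B − τ_A) = exp(1.3826) = 3.9851.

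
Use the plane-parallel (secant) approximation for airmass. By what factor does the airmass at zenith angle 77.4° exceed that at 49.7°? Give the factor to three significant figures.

2.96

X(77.4°)/X(49.7°) = sec 77.4° / sec 49.7° = cos 49.7° / cos 77.4° = 0.6468/0.2181 = 2.9650.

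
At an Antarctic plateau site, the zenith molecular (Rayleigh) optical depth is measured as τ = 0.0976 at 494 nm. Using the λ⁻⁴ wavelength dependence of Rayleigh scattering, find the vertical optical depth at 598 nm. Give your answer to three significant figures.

0.0455

τ(598 nm) = τ(494 nm) × (494/598)⁴ = 0.0976 × (0.8261)⁴ = 0.0976 × 0.4657 = 0.0455.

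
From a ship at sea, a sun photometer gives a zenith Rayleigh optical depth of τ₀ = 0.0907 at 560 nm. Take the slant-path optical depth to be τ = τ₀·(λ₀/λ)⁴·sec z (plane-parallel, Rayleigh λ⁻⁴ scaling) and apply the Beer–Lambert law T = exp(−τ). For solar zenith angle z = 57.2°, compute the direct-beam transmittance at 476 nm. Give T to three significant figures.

0.726

sec 57.2° = 1.8460.
τ = 0.0907 × (560/476)⁴ × 1.8460 = 0.0907 × 1.9157 × 1.8460 = 0.3207.
T = exp(−0.3207) = 0.7256.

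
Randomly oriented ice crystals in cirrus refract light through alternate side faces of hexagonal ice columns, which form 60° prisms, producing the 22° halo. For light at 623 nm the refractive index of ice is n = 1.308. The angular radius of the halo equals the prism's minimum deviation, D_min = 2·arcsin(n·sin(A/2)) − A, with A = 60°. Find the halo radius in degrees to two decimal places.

n·sin(A/2) = 1.308 × sin 30° = 1.308 × 0.5000 = 0.6540.
D_min = 2·arcsin(0.6540) − 60° = 2 × 40.844° − 60° = 21.688°.

21.69°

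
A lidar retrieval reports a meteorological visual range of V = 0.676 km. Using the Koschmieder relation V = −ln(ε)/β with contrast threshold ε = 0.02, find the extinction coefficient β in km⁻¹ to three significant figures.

5.79 km⁻¹

β = −ln(0.02) / V = 3.912 / 0.676 = 5.7870 km⁻¹.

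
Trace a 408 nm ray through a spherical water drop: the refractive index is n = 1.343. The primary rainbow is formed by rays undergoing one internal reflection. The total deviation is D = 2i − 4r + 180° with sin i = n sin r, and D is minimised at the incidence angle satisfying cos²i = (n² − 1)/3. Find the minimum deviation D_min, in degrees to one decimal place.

cos²i = (1.80365 − 1)/3 = 0.26788; i = arccos(0.51757) = 58.830°.
sin r = sin 58.830°/1.343 = 0.63711; r = 39.577°.
D_min = 2·58.830° − 4·39.577° + 180° = 139.354°.

139.4°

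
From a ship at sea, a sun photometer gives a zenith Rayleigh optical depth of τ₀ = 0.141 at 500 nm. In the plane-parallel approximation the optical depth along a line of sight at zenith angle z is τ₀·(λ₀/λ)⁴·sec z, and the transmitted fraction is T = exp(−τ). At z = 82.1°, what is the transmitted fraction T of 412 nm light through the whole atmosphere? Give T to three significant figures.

0.108

sec 82.1° = 7.2757.
τ = 0.141 × (500/412)⁴ × 7.2757 = 0.141 × 2.1692 × 7.2757 = 2.2253.
T = exp(−2.2253) = 0.1080.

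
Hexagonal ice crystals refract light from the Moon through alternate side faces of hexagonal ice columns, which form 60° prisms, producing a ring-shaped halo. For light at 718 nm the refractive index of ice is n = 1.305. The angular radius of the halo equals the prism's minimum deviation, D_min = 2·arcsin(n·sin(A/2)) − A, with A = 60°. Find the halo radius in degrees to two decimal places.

21.46°

n·sin(A/2) = 1.305 × sin 30° = 1.305 × 0.5000 = 0.6525.
D_min = 2·arcsin(0.6525) − 60° = 2 × 40.730° − 60° = 21.461°.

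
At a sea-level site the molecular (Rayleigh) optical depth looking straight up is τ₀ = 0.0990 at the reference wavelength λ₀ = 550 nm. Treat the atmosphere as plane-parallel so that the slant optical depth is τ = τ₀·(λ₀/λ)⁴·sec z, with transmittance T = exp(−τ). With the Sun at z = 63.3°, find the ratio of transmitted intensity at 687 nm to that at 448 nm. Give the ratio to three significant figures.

Airmass: sec 63.3° = 2.2256.
τ(687 nm) = 0.0990 × (550/687)⁴ × 2.2256 = 0.0990 × 0.4108 × 2.2256 = 0.0905.
τ(448 nm) = 0.0990 × (550/448)⁴ × 2.2256 = 0.0990 × 2.2716 × 2.2256 = 0.5005.
T(687)/T(448) = exp(τ_B − τ_A) = exp(0.4100) = 1.5068.

1.51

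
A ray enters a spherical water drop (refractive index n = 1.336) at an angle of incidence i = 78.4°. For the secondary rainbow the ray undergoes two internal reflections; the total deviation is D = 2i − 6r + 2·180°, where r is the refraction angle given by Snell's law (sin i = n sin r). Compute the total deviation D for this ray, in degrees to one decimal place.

sin r = sin 78.4° / 1.336 = 0.9796/1.336 = 0.7332; r = 47.16°.
D = 2·78.4° − 6·47.16° + 2·180° = 156.80° − 282.94° + 360° = 233.86°.

233.9°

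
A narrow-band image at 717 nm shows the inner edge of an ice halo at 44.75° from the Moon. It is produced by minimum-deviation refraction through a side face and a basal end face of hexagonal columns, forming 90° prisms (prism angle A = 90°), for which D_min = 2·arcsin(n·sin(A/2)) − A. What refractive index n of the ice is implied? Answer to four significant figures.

Rearranging: n = sin((D_min + A)/2) / sin(A/2).
(D_min + A)/2 = (44.75° + 90°)/2 = 67.375°.
n = sin 67.375° / sin 45° = 0.9230 / 0.7071 = 1.3054.

1.305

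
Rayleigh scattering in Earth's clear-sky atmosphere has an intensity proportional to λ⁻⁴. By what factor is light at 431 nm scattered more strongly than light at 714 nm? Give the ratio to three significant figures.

Rayleigh scattering ∝ λ⁻⁴, so the ratio of coefficients is the inverse fourth power of the wavelength ratio.
σ(431)/σ(714) = (714/431)⁴ = (1.6566)⁴ = 7.532.

7.53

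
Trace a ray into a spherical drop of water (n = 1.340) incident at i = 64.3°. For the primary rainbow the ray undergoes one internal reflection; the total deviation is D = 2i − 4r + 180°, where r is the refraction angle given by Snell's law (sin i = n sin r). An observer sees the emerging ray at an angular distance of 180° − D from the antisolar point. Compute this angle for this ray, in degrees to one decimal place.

sin r = sin 64.3° / 1.340 = 0.9011/1.340 = 0.6724; r = 42.26°.
D = 2·64.3° − 4·42.26° + 180° = 128.60° − 169.02° + 180° = 139.58°.
Angle from antisolar point = 180° − D = 40.42°.

40.4°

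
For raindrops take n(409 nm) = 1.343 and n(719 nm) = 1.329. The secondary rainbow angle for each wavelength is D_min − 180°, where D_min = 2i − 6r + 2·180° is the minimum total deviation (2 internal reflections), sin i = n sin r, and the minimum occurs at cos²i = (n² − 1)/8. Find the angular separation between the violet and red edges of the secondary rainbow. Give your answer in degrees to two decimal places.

3.64°

At 409 nm (n = 1.343): cos²i = 0.10046 → i = 71.522°, r = 44.928°, D_min = 233.478°, rainbow angle = 53.478°.
At 719 nm (n = 1.329): cos²i = 0.09578 → i = 71.972°, r = 45.685°, D_min = 229.837°, rainbow angle = 49.837°.
Angular width = |53.478° − 49.837°| = 3.641°.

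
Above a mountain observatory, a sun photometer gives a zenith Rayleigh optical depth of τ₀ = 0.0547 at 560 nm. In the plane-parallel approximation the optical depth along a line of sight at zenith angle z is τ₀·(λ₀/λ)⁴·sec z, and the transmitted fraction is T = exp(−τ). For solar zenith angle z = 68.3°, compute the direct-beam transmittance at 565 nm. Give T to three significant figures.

sec 68.3° = 2.7046.
τ = 0.0547 × (560/565)⁴ × 2.7046 = 0.0547 × 0.9651 × 2.7046 = 0.1428.
T = exp(−0.1428) = 0.8670.

0.867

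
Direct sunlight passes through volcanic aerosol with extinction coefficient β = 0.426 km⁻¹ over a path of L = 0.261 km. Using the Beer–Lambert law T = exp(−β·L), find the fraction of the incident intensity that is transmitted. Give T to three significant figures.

0.895

τ = β·L = 0.426 × 0.261 = 0.1112.
T = exp(−0.1112) = 0.8948.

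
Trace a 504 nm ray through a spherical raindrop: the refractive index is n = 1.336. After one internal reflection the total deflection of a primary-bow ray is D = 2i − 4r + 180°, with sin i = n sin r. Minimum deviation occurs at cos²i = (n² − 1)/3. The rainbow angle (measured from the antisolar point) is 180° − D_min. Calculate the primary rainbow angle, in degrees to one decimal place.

41.6°

cos²i = (1.78490 − 1)/3 = 0.26163; i = arccos(0.51150) = 59.236°.
sin r = sin 59.236°/1.336 = 0.64318; r = 40.029°.
D_min = 2·59.236° − 4·40.029° + 180° = 138.356°.
Rainbow angle = 180° − D_min = 41.644°.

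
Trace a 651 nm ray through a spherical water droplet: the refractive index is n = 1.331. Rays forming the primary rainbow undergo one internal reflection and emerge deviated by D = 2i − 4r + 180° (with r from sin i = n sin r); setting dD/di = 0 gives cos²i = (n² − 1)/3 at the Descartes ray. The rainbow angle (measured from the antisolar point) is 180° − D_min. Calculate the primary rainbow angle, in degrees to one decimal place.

cos²i = (1.77156 − 1)/3 = 0.25719; i = arccos(0.50714) = 59.527°.
sin r = sin 59.527°/1.331 = 0.64753; r = 40.356°.
D_min = 2·59.527° − 4·40.356° + 180° = 137.630°.
Rainbow angle = 180° − D_min = 42.370°.

42.4°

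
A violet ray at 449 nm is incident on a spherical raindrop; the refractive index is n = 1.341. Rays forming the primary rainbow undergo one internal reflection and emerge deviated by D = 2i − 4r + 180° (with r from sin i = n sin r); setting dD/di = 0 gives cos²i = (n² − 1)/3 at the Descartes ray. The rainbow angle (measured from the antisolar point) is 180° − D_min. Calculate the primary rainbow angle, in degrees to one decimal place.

40.9°

cos²i = (1.79828 − 1)/3 = 0.26609; i = arccos(0.51584) = 58.946°.
sin r = sin 58.946°/1.341 = 0.63884; r = 39.705°.
D_min = 2·58.946° − 4·39.705° + 180° = 139.071°.
Rainbow angle = 180° − D_min = 40.929°.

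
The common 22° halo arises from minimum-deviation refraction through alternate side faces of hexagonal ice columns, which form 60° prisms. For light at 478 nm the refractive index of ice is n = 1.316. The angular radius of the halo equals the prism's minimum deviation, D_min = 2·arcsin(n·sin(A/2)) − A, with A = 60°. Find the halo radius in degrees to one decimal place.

22.3°

n·sin(A/2) = 1.316 × sin 30° = 1.316 × 0.5000 = 0.6580.
D_min = 2·arcsin(0.6580) − 60° = 2 × 41.148° − 60° = 22.295°.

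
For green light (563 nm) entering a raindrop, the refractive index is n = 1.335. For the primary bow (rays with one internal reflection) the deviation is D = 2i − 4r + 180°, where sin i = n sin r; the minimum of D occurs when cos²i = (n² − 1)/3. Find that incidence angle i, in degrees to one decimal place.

cos²i = (1.335² − 1)/3 = (1.78222 − 1)/3 = 0.26074.
cos i = 0.51063, so i = 59.294°.

59.3°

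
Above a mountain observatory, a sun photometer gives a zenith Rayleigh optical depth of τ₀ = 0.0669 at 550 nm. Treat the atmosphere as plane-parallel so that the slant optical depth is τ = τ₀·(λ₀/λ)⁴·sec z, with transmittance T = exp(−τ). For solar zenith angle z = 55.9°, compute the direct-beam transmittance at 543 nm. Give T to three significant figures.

0.882

sec 55.9° = 1.7837.
τ = 0.0669 × (550/543)⁴ × 1.7837 = 0.0669 × 1.0526 × 1.7837 = 0.1256.
T = exp(−0.1256) = 0.8820.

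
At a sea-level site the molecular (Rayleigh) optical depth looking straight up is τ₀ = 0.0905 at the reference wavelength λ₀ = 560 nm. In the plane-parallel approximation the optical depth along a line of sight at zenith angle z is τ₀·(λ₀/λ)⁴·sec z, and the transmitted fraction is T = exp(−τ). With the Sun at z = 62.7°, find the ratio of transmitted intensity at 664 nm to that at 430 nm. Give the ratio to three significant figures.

Airmass: sec 62.7° = 2.1803.
τ(664 nm) = 0.0905 × (560/664)⁴ × 2.1803 = 0.0905 × 0.5059 × 2.1803 = 0.0998.
τ(430 nm) = 0.0905 × (560/430)⁴ × 2.1803 = 0.0905 × 2.8766 × 2.1803 = 0.5676.
T(664)/T(430) = exp(τ_B − τ_A) = exp(0.4678) = 1.5964.

1.60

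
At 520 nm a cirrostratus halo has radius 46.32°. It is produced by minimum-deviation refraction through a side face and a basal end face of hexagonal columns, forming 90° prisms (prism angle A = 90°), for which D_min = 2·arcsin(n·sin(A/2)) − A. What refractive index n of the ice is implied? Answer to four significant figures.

1.313

Rearranging: n = sin((D_min + A)/2) / sin(A/2).
(D_min + A)/2 = (46.32° + 90°)/2 = 68.160°.
n = sin 68.160° / sin 45° = 0.9282 / 0.7071 = 1.3127.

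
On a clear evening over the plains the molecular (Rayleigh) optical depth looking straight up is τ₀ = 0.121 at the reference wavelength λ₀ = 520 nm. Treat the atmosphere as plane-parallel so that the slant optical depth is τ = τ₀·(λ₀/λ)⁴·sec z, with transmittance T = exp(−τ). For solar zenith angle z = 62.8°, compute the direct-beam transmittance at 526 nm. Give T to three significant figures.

sec 62.8° = 2.1877.
τ = 0.121 × (520/526)⁴ × 2.1877 = 0.121 × 0.9551 × 2.1877 = 0.2528.
T = exp(−0.2528) = 0.7766.

0.777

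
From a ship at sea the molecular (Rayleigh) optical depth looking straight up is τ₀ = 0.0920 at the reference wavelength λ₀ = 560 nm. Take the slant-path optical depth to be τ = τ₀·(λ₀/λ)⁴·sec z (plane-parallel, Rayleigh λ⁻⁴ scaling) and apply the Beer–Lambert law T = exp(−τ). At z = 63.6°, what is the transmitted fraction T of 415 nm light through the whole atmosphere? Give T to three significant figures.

0.504

sec 63.6° = 2.2490.
τ = 0.0920 × (560/415)⁴ × 2.2490 = 0.0920 × 3.3156 × 2.2490 = 0.6860.
T = exp(−0.6860) = 0.5036.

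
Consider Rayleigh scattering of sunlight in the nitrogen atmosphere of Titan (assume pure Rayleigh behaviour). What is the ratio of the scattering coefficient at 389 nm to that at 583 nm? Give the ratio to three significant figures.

5.05

Rayleigh scattering ∝ λ⁻⁴, so the ratio of coefficients is the inverse fourth power of the wavelength ratio.
σ(389)/σ(583) = (583/389)⁴ = (1.4987)⁴ = 5.045.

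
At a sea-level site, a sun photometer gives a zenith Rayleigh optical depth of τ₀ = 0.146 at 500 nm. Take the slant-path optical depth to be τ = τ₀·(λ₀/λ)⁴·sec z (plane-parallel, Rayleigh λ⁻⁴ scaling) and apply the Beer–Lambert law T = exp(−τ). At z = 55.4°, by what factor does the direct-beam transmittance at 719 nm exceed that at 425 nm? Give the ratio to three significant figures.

Airmass: sec 55.4° = 1.7610.
τ(719 nm) = 0.146 × (500/719)⁴ × 1.7610 = 0.146 × 0.2339 × 1.7610 = 0.0601.
τ(425 nm) = 0.146 × (500/425)⁴ × 1.7610 = 0.146 × 1.9157 × 1.7610 = 0.4925.
T(719)/T(425) = exp(τ_B − τ_A) = exp(0.4324) = 1.5410.

1.54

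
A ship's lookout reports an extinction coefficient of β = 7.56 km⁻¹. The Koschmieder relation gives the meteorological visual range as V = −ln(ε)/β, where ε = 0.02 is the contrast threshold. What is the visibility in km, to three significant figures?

V = −ln(0.02) / 7.56 = 3.912 / 7.56 = 0.5175 km.

0.517 km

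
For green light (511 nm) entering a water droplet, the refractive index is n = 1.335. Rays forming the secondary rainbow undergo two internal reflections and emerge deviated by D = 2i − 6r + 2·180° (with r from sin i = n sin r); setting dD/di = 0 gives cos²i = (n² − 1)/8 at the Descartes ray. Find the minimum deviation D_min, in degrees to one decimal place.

231.4°

cos²i = (1.78222 − 1)/8 = 0.09778; i = arccos(0.31269) = 71.778°.
sin r = sin 71.778°/1.335 = 0.71150; r = 45.357°.
D_min = 2·71.778° − 6·45.357° + 360° = 231.414°.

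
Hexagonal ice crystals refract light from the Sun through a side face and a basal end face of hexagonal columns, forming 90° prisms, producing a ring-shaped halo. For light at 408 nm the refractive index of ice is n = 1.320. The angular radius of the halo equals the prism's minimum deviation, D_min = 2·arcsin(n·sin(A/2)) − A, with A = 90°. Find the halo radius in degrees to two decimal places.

n·sin(A/2) = 1.320 × sin 45° = 1.320 × 0.7071 = 0.9334.
D_min = 2·arcsin(0.9334) − 90° = 2 × 68.968° − 90° = 47.936°.

47.94°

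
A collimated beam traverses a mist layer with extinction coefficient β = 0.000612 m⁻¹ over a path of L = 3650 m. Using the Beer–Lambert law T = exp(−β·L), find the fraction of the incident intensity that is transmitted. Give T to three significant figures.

0.107

τ = β·L = 0.000612 × 3650 = 2.2338.
T = exp(−2.2338) = 0.1071.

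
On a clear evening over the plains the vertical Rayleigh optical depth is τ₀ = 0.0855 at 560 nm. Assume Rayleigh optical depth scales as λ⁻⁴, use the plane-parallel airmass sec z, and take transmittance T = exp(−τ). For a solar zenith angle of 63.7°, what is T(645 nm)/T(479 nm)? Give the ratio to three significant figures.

1.29

Airmass: sec 63.7° = 2.2570.
τ(645 nm) = 0.0855 × (560/645)⁴ × 2.2570 = 0.0855 × 0.5682 × 2.2570 = 0.1096.
τ(479 nm) = 0.0855 × (560/479)⁴ × 2.2570 = 0.0855 × 1.8681 × 2.2570 = 0.3605.
T(645)/T(479) = exp(τ_B − τ_A) = exp(0.2508) = 1.2851.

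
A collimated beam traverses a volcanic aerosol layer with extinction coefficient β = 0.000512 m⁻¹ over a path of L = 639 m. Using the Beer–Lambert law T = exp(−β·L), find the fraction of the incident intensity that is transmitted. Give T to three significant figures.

τ = β·L = 0.000512 × 639 = 0.3272.
T = exp(−0.3272) = 0.7210.

0.721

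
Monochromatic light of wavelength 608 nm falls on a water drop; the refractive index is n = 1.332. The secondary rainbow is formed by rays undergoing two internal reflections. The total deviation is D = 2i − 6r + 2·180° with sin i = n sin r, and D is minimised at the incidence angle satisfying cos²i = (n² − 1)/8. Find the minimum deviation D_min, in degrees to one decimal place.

230.6°

cos²i = (1.77422 − 1)/8 = 0.09678; i = arccos(0.31109) = 71.875°.
sin r = sin 71.875°/1.332 = 0.71350; r = 45.520°.
D_min = 2·71.875° − 6·45.520° + 360° = 230.628°.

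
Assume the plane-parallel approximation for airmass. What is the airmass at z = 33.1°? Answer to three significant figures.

X = sec z = 1/cos 33.1° = 1/0.8377 = 1.1937.

1.19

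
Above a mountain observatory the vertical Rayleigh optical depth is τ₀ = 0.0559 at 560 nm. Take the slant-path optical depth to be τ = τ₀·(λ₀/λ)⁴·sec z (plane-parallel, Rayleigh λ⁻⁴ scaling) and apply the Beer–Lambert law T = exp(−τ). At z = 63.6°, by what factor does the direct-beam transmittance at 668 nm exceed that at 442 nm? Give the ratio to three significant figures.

Airmass: sec 63.6° = 2.2490.
τ(668 nm) = 0.0559 × (560/668)⁴ × 2.2490 = 0.0559 × 0.4939 × 2.2490 = 0.0621.
τ(442 nm) = 0.0559 × (560/442)⁴ × 2.2490 = 0.0559 × 2.5767 × 2.2490 = 0.3239.
T(668)/T(442) = exp(τ_B − τ_A) = exp(0.2619) = 1.2993.

1.30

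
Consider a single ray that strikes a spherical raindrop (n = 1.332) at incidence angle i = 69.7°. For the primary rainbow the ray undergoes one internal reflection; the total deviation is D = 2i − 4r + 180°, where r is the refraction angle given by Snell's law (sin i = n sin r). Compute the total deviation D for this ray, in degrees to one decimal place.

sin r = sin 69.7° / 1.332 = 0.9379/1.332 = 0.7041; r = 44.76°.
D = 2·69.7° − 4·44.76° + 180° = 139.40° − 179.03° + 180° = 140.37°.

140.4°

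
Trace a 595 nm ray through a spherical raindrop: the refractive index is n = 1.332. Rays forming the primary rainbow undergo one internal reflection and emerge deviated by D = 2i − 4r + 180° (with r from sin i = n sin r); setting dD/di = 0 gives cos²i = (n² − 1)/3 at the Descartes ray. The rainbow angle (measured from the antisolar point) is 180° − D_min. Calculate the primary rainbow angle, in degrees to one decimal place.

42.2°

cos²i = (1.77422 − 1)/3 = 0.25807; i = arccos(0.50801) = 59.469°.
sin r = sin 59.469°/1.332 = 0.64666; r = 40.290°.
D_min = 2·59.469° − 4·40.290° + 180° = 137.776°.
Rainbow angle = 180° − D_min = 42.224°.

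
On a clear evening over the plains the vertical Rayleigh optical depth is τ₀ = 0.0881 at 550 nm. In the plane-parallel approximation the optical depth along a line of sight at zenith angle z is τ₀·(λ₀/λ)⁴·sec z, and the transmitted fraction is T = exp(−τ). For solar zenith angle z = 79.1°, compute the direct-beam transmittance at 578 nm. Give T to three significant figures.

sec 79.1° = 5.2883.
τ = 0.0881 × (550/578)⁴ × 5.2883 = 0.0881 × 0.8199 × 5.2883 = 0.3820.
T = exp(−0.3820) = 0.6825.

0.683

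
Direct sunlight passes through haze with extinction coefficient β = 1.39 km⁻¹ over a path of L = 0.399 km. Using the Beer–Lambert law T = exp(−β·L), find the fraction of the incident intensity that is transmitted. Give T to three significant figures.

0.574

τ = β·L = 1.39 × 0.399 = 0.5546.
T = exp(−0.5546) = 0.5743.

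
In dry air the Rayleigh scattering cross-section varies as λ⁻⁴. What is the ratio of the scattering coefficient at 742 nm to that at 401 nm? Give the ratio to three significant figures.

Rayleigh scattering ∝ λ⁻⁴, so the ratio of coefficients is the inverse fourth power of the wavelength ratio.
σ(742)/σ(401) = (401/742)⁴ = (0.5404)⁴ = 0.0853.

0.0853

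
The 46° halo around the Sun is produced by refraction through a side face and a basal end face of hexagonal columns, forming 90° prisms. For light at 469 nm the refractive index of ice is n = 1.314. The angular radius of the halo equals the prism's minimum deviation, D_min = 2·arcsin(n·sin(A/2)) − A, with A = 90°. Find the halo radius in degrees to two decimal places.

n·sin(A/2) = 1.314 × sin 45° = 1.314 × 0.7071 = 0.9291.
D_min = 2·arcsin(0.9291) − 90° = 2 × 68.301° − 90° = 46.602°.

46.60°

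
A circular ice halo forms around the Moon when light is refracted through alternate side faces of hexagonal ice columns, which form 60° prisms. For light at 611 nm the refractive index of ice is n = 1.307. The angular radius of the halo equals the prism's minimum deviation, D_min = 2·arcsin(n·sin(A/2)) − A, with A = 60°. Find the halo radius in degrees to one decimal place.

n·sin(A/2) = 1.307 × sin 30° = 1.307 × 0.5000 = 0.6535.
D_min = 2·arcsin(0.6535) − 60° = 2 × 40.806° − 60° = 21.612°.

21.6°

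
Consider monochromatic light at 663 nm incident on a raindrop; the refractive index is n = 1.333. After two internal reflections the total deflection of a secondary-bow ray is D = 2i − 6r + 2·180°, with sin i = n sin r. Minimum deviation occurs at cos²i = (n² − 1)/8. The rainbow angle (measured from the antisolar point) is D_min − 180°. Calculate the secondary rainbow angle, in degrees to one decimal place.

cos²i = (1.77689 − 1)/8 = 0.09711; i = arccos(0.31163) = 71.843°.
sin r = sin 71.843°/1.333 = 0.71283; r = 45.466°.
D_min = 2·71.843° − 6·45.466° + 360° = 230.891°.
Rainbow angle = D_min − 180° = 50.891°.

50.9°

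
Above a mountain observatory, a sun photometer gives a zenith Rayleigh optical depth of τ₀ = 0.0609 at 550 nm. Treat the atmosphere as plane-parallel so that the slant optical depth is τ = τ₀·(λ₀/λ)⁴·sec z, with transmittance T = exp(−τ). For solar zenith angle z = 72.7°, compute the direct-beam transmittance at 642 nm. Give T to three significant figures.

sec 72.7° = 3.3628.
τ = 0.0609 × (550/642)⁴ × 3.3628 = 0.0609 × 0.5387 × 3.3628 = 0.1103.
T = exp(−0.1103) = 0.8956.

0.896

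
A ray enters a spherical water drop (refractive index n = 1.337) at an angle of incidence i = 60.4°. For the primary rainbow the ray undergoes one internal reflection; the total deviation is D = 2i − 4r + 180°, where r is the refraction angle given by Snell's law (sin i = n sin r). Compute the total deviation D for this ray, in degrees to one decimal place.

sin r = sin 60.4° / 1.337 = 0.8695/1.337 = 0.6503; r = 40.57°.
D = 2·60.4° − 4·40.57° + 180° = 120.80° − 162.27° + 180° = 138.53°.

138.5°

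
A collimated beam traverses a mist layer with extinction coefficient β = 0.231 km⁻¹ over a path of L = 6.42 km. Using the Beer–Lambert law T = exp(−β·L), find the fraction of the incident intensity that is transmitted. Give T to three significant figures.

τ = β·L = 0.231 × 6.42 = 1.4830.
T = exp(−1.4830) = 0.2270.

0.227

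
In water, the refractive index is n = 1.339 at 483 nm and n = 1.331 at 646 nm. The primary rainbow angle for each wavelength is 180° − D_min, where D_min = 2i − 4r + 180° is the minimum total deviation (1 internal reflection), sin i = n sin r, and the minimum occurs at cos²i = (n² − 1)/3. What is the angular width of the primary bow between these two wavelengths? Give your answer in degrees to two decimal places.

At 483 nm (n = 1.339): cos²i = 0.26431 → i = 59.062°, r = 39.834°, D_min = 138.786°, rainbow angle = 41.214°.
At 646 nm (n = 1.331): cos²i = 0.25719 → i = 59.527°, r = 40.356°, D_min = 137.630°, rainbow angle = 42.370°.
Angular width = |41.214° − 42.370°| = 1.156°.

1.16°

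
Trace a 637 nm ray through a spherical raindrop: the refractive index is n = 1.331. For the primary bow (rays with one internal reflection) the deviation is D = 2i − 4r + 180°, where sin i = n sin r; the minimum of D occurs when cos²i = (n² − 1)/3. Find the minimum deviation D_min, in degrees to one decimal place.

137.6°

cos²i = (1.77156 − 1)/3 = 0.25719; i = arccos(0.50714) = 59.527°.
sin r = sin 59.527°/1.331 = 0.64753; r = 40.356°.
D_min = 2·59.527° − 4·40.356° + 180° = 137.630°.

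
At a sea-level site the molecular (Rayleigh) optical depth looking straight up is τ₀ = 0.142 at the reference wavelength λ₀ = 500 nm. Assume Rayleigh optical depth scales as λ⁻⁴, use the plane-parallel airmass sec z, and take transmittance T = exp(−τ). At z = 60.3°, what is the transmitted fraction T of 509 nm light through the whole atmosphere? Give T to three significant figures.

0.766

sec 60.3° = 2.0183.
τ = 0.142 × (500/509)⁴ × 2.0183 = 0.142 × 0.9311 × 2.0183 = 0.2669.
T = exp(−0.2669) = 0.7658.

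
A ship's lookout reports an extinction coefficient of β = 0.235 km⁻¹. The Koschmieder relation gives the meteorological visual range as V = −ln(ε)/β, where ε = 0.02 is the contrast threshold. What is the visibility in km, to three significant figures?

V = −ln(0.02) / 0.235 = 3.912 / 0.235 = 16.6469 km.

16.6 km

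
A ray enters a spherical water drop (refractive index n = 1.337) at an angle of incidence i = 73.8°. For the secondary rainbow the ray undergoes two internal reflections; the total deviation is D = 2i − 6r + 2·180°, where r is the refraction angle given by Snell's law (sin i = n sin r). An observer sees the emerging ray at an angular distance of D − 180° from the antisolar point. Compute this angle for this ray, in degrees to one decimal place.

52.1°

sin r = sin 73.8° / 1.337 = 0.9603/1.337 = 0.7182; r = 45.91°.
D = 2·73.8° − 6·45.91° + 2·180° = 147.60° − 275.46° + 360° = 232.14°.
Angle from antisolar point = D − 180° = 52.14°.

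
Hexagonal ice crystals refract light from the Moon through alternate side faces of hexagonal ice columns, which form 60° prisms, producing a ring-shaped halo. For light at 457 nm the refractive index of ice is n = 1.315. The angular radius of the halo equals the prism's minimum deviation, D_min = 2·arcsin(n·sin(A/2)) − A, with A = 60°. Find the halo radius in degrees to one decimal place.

n·sin(A/2) = 1.315 × sin 30° = 1.315 × 0.5000 = 0.6575.
D_min = 2·arcsin(0.6575) − 60° = 2 × 41.109° − 60° = 22.219°.

22.2°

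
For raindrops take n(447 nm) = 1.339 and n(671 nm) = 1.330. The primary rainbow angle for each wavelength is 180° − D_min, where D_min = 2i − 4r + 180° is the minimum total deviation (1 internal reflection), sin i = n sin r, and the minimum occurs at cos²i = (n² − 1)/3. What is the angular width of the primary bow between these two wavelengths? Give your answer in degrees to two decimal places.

At 447 nm (n = 1.339): cos²i = 0.26431 → i = 59.062°, r = 39.834°, D_min = 138.786°, rainbow angle = 41.214°.
At 671 nm (n = 1.330): cos²i = 0.25630 → i = 59.585°, r = 40.422°, D_min = 137.484°, rainbow angle = 42.516°.
Angular width = |41.214° − 42.516°| = 1.303°.

1.30°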